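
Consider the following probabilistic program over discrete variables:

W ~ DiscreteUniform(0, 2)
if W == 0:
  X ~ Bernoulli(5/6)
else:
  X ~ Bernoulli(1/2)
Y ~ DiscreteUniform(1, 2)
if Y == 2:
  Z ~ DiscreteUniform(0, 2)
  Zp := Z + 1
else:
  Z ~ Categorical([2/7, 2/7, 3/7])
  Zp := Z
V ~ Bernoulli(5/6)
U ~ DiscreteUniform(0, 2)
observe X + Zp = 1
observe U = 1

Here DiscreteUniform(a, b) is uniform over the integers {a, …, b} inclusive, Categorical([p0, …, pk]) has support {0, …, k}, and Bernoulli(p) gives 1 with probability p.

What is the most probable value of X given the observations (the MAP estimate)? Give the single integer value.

Enumerate traces; 18 have nonzero weight after conditioning:
  (W=0, X=0, Y=1, Z=1, V=0, U=1) weight 1/2268
  (W=0, X=0, Y=1, Z=1, V=1, U=1) weight 5/2268
  (W=0, X=0, Y=2, Z=0, V=0, U=1) weight 1/1944
  (W=0, X=0, Y=2, Z=0, V=1, U=1) weight 5/1944
  (W=0, X=1, Y=1, Z=0, V=0, U=1) weight 5/2268
  (W=0, X=1, Y=1, Z=0, V=1, U=1) weight 25/2268
  (W=1, X=0, Y=1, Z=1, V=0, U=1) weight 1/756
  (W=1, X=0, Y=1, Z=1, V=1, U=1) weight 5/756
  … 10 more
Group by X:
  weight(X=0) = 13/324
  weight(X=1) = 11/378
Total weight = 13/324 + 11/378 = 157/2268
P(X=0 | obs) = 13/324 / 157/2268 = 91/157
P(X=1 | obs) = 11/378 / 157/2268 = 66/157
argmax = 0

argmax_v P(X = v | obs) = 0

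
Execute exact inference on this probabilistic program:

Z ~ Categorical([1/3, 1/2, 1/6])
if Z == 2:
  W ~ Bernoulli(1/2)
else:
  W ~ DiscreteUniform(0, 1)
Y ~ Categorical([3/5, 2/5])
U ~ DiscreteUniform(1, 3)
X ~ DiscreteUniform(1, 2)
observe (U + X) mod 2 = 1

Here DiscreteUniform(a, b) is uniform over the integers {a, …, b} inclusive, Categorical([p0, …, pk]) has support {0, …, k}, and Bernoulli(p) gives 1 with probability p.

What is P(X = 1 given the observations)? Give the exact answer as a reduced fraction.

Enumerate traces; 36 have nonzero weight after conditioning:
  (Z=0, W=0, Y=0, U=1, X=2) weight 1/60
  (Z=0, W=0, Y=0, U=2, X=1) weight 1/60
  (Z=0, W=0, Y=0, U=3, X=2) weight 1/60
  (Z=0, W=0, Y=1, U=1, X=2) weight 1/90
  (Z=0, W=0, Y=1, U=2, X=1) weight 1/90
  (Z=0, W=0, Y=1, U=3, X=2) weight 1/90
  (Z=0, W=1, Y=0, U=1, X=2) weight 1/60
  (Z=0, W=1, Y=0, U=2, X=1) weight 1/60
  … 28 more
Group by X:
  weight(X=1) = 1/6
  weight(X=2) = 1/3
Total weight = 1/6 + 1/3 = 1/2
P(X=1 | obs) = 1/6 / 1/2 = 1/3
P(X=2 | obs) = 1/3 / 1/2 = 2/3

P(X = 1 | obs) = 1/3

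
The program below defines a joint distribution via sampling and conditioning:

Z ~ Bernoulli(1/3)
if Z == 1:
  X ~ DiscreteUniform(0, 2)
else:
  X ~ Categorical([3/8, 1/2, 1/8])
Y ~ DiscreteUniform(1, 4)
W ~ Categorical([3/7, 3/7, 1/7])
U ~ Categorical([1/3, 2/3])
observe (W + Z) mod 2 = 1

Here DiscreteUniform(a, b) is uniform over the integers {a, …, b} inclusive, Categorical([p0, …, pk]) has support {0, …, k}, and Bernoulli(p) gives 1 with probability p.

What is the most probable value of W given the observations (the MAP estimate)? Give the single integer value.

argmax_v P(W = v | obs) = 1

Enumerate traces; 72 have nonzero weight after conditioning:
  (Z=0, X=0, Y=1, W=1, U=0) weight 1/112
  (Z=0, X=0, Y=1, W=1, U=1) weight 1/56
  (Z=0, X=0, Y=2, W=1, U=0) weight 1/112
  (Z=0, X=0, Y=2, W=1, U=1) weight 1/56
  (Z=0, X=0, Y=3, W=1, U=0) weight 1/112
  (Z=0, X=0, Y=3, W=1, U=1) weight 1/56
  (Z=0, X=0, Y=4, W=1, U=0) weight 1/112
  (Z=0, X=0, Y=4, W=1, U=1) weight 1/56
  (Z=1, X=0, Y=1, W=0, U=0) weight 1/252
  (Z=1, X=0, Y=1, W=2, U=0) weight 1/756
  … 62 more
Group by W:
  weight(W=0) = 1/7
  weight(W=1) = 2/7
  weight(W=2) = 1/21
Total weight = 1/7 + 2/7 + 1/21 = 10/21
P(W=0 | obs) = 1/7 / 10/21 = 3/10
P(W=1 | obs) = 2/7 / 10/21 = 3/5
P(W=2 | obs) = 1/21 / 10/21 = 1/10
argmax = 1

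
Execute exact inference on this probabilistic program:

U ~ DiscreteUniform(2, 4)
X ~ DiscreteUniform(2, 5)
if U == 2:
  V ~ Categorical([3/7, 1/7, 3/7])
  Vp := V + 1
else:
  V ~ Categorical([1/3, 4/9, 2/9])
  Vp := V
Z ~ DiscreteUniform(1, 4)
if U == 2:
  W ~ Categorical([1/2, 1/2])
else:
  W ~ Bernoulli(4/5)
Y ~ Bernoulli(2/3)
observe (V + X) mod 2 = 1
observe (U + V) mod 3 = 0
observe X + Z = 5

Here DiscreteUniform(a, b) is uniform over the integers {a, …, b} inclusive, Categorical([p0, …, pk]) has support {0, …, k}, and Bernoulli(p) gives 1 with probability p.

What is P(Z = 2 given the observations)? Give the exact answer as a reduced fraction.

Enumerate traces; 16 have nonzero weight after conditioning:
  (U=2, X=2, V=1, Z=3, W=0, Y=0) weight 1/2016
  (U=2, X=2, V=1, Z=3, W=0, Y=1) weight 1/1008
  (U=2, X=2, V=1, Z=3, W=1, Y=0) weight 1/2016
  (U=2, X=2, V=1, Z=3, W=1, Y=1) weight 1/1008
  (U=2, X=4, V=1, Z=1, W=0, Y=0) weight 1/2016
  (U=2, X=4, V=1, Z=1, W=0, Y=1) weight 1/1008
  (U=2, X=4, V=1, Z=1, W=1, Y=0) weight 1/2016
  (U=2, X=4, V=1, Z=1, W=1, Y=1) weight 1/1008
  (U=3, X=3, V=0, Z=2, W=0, Y=0) weight 1/2160
  … 7 more
Group by Z:
  weight(Z=1) = 1/336
  weight(Z=2) = 5/432
  weight(Z=3) = 1/336
Total weight = 1/336 + 5/432 + 1/336 = 53/3024
P(Z=1 | obs) = 1/336 / 53/3024 = 9/53
P(Z=2 | obs) = 5/432 / 53/3024 = 35/53
P(Z=3 | obs) = 1/336 / 53/3024 = 9/53

P(Z = 2 | obs) = 35/53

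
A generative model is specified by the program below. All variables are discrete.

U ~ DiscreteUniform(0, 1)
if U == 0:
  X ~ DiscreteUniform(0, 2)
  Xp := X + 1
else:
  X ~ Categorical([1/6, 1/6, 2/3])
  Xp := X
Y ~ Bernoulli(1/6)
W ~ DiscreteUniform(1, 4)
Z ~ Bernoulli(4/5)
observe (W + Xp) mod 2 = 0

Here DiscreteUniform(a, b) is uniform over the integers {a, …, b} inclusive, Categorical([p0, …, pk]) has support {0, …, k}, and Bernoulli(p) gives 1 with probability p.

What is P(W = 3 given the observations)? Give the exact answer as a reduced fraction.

Enumerate traces; 48 have nonzero weight after conditioning:
  (U=0, X=0, Y=0, W=1, Z=0) weight 1/144
  (U=0, X=0, Y=0, W=1, Z=1) weight 1/36
  (U=0, X=0, Y=0, W=3, Z=0) weight 1/144
  (U=0, X=0, Y=0, W=3, Z=1) weight 1/36
  (U=0, X=0, Y=1, W=1, Z=0) weight 1/720
  (U=0, X=0, Y=1, W=1, Z=1) weight 1/180
  (U=0, X=0, Y=1, W=3, Z=0) weight 1/720
  (U=0, X=0, Y=1, W=3, Z=1) weight 1/180
  (U=0, X=1, Y=0, W=2, Z=0) weight 1/144
  (U=0, X=1, Y=0, W=4, Z=0) weight 1/144
  … 38 more
Group by W:
  weight(W=1) = 5/48
  weight(W=2) = 7/48
  weight(W=3) = 5/48
  weight(W=4) = 7/48
Total weight = 5/48 + 7/48 + 5/48 + 7/48 = 1/2
P(W=1 | obs) = 5/48 / 1/2 = 5/24
P(W=2 | obs) = 7/48 / 1/2 = 7/24
P(W=3 | obs) = 5/48 / 1/2 = 5/24
P(W=4 | obs) = 7/48 / 1/2 = 7/24

P(W = 3 | obs) = 5/24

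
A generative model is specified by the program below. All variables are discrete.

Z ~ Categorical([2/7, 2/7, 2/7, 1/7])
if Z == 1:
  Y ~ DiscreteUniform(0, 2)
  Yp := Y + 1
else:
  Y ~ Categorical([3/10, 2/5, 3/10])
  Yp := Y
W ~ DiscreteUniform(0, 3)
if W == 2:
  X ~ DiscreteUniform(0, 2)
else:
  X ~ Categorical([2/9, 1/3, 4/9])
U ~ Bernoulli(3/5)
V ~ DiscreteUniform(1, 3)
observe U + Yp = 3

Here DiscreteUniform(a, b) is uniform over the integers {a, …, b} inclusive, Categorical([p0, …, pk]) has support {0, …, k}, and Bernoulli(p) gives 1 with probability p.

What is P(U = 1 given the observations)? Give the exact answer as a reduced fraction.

Enumerate traces; 180 have nonzero weight after conditioning:
  (Z=0, Y=2, W=0, X=0, U=1, V=1) weight 1/1050
  (Z=0, Y=2, W=0, X=0, U=1, V=2) weight 1/1050
  (Z=0, Y=2, W=0, X=0, U=1, V=3) weight 1/1050
  (Z=0, Y=2, W=0, X=1, U=1, V=1) weight 1/700
  (Z=0, Y=2, W=0, X=1, U=1, V=2) weight 1/700
  (Z=0, Y=2, W=0, X=1, U=1, V=3) weight 1/700
  (Z=0, Y=2, W=0, X=2, U=1, V=1) weight 1/525
  (Z=0, Y=2, W=0, X=2, U=1, V=2) weight 1/525
  (Z=1, Y=2, W=0, X=0, U=0, V=1) weight 2/2835
  … 171 more
Group by U:
  weight(U=0) = 4/105
  weight(U=1) = 13/70
Total weight = 4/105 + 13/70 = 47/210
P(U=0 | obs) = 4/105 / 47/210 = 8/47
P(U=1 | obs) = 13/70 / 47/210 = 39/47

P(U = 1 | obs) = 39/47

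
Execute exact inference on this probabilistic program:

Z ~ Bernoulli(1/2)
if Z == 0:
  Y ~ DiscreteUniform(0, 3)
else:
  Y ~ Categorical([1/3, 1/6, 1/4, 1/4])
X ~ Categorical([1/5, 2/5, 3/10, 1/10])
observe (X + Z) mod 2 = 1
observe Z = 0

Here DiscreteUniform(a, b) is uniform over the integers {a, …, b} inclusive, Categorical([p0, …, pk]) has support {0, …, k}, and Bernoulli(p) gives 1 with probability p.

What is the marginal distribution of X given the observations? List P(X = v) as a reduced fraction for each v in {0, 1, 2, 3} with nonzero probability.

Enumerate traces; 8 have nonzero weight after conditioning:
  (Z=0, Y=0, X=1) weight 1/20
  (Z=0, Y=0, X=3) weight 1/80
  (Z=0, Y=1, X=1) weight 1/20
  (Z=0, Y=1, X=3) weight 1/80
  (Z=0, Y=2, X=1) weight 1/20
  (Z=0, Y=2, X=3) weight 1/80
  (Z=0, Y=3, X=1) weight 1/20
  (Z=0, Y=3, X=3) weight 1/80
Group by X:
  weight(X=1) = 1/5
  weight(X=3) = 1/20
Total weight = 1/5 + 1/20 = 1/4
P(X=1 | obs) = 1/5 / 1/4 = 4/5
P(X=3 | obs) = 1/20 / 1/4 = 1/5

P(X=1) = 4/5, P(X=3) = 1/5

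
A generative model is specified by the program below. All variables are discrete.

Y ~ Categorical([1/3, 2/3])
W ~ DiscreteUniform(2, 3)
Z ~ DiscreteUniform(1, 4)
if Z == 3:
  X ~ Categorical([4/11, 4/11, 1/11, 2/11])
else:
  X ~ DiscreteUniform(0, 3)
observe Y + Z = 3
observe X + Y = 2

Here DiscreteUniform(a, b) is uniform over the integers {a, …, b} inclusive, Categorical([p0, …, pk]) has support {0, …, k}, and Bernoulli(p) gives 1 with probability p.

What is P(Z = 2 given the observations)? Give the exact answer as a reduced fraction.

Enumerate traces; 4 have nonzero weight after conditioning:
  (Y=0, W=2, Z=3, X=2) weight 1/264
  (Y=0, W=3, Z=3, X=2) weight 1/264
  (Y=1, W=2, Z=2, X=1) weight 1/48
  (Y=1, W=3, Z=2, X=1) weight 1/48
Group by Z:
  weight(Z=2) = 1/24
  weight(Z=3) = 1/132
Total weight = 1/24 + 1/132 = 13/264
P(Z=2 | obs) = 1/24 / 13/264 = 11/13
P(Z=3 | obs) = 1/132 / 13/264 = 2/13

P(Z = 2 | obs) = 11/13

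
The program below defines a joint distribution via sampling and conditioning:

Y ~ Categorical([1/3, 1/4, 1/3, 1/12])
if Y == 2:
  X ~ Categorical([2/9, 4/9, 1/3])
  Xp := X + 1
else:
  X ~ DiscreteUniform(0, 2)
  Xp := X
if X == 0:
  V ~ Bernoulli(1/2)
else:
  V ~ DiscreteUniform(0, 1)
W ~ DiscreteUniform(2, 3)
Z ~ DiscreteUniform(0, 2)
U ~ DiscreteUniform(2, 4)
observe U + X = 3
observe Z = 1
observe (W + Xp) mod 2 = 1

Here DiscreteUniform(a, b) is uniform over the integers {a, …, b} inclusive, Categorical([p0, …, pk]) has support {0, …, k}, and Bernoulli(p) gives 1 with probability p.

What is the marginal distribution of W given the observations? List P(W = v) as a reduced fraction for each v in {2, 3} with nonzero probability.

P(W=2) = 4/9, P(W=3) = 5/9

Enumerate traces; 16 have nonzero weight after conditioning:
  (Y=0, X=0, V=0, W=3, Z=1, U=3) weight 1/324
  (Y=0, X=0, V=1, W=3, Z=1, U=3) weight 1/324
  (Y=0, X=1, V=0, W=2, Z=1, U=2) weight 1/324
  (Y=0, X=1, V=1, W=2, Z=1, U=2) weight 1/324
  (Y=1, X=0, V=0, W=3, Z=1, U=3) weight 1/432
  (Y=1, X=0, V=1, W=3, Z=1, U=3) weight 1/432
  (Y=1, X=1, V=0, W=2, Z=1, U=2) weight 1/432
  (Y=1, X=1, V=1, W=2, Z=1, U=2) weight 1/432
  … 8 more
Group by W:
  weight(W=2) = 4/243
  weight(W=3) = 5/243
Total weight = 4/243 + 5/243 = 1/27
P(W=2 | obs) = 4/243 / 1/27 = 4/9
P(W=3 | obs) = 5/243 / 1/27 = 5/9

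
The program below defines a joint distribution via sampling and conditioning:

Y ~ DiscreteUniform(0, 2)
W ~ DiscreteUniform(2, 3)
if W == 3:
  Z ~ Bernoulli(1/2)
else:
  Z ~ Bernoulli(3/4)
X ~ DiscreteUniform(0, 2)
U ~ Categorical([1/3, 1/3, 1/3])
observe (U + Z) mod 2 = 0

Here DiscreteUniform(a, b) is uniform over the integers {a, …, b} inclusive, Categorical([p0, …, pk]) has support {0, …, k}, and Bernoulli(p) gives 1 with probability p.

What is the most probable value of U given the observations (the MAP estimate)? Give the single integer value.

argmax_v P(U = v | obs) = 1

Enumerate traces; 54 have nonzero weight after conditioning:
  (Y=0, W=2, Z=0, X=0, U=0) weight 1/216
  (Y=0, W=2, Z=0, X=0, U=2) weight 1/216
  (Y=0, W=2, Z=0, X=1, U=0) weight 1/216
  (Y=0, W=2, Z=0, X=1, U=2) weight 1/216
  (Y=0, W=2, Z=0, X=2, U=0) weight 1/216
  (Y=0, W=2, Z=0, X=2, U=2) weight 1/216
  (Y=0, W=2, Z=1, X=0, U=1) weight 1/72
  (Y=0, W=2, Z=1, X=1, U=1) weight 1/72
  … 46 more
Group by U:
  weight(U=0) = 1/8
  weight(U=1) = 5/24
  weight(U=2) = 1/8
Total weight = 1/8 + 5/24 + 1/8 = 11/24
P(U=0 | obs) = 1/8 / 11/24 = 3/11
P(U=1 | obs) = 5/24 / 11/24 = 5/11
P(U=2 | obs) = 1/8 / 11/24 = 3/11
argmax = 1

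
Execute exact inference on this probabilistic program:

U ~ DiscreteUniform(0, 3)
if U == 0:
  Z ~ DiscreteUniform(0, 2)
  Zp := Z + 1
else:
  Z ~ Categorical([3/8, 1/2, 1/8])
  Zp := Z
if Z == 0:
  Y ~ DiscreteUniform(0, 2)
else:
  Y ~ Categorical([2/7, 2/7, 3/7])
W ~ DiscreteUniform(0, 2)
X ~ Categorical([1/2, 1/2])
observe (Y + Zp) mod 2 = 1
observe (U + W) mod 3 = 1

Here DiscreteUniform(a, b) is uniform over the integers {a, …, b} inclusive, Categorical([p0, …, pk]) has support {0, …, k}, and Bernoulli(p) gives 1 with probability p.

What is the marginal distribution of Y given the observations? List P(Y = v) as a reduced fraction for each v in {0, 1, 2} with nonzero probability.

Enumerate traces; 34 have nonzero weight after conditioning:
  (U=0, Z=0, Y=0, W=1, X=0) weight 1/216
  (U=0, Z=0, Y=0, W=1, X=1) weight 1/216
  (U=0, Z=0, Y=2, W=1, X=0) weight 1/216
  (U=0, Z=0, Y=2, W=1, X=1) weight 1/216
  (U=0, Z=1, Y=1, W=1, X=0) weight 1/252
  (U=0, Z=1, Y=1, W=1, X=1) weight 1/252
  (U=0, Z=2, Y=0, W=1, X=0) weight 1/252
  (U=0, Z=2, Y=0, W=1, X=1) weight 1/252
  … 26 more
Group by Y:
  weight(Y=0) = 10/189
  weight(Y=1) = 97/2016
  weight(Y=2) = 113/1512
Total weight = 10/189 + 97/2016 + 113/1512 = 1063/6048
P(Y=0 | obs) = 10/189 / 1063/6048 = 320/1063
P(Y=1 | obs) = 97/2016 / 1063/6048 = 291/1063
P(Y=2 | obs) = 113/1512 / 1063/6048 = 452/1063

P(Y=0) = 320/1063, P(Y=1) = 291/1063, P(Y=2) = 452/1063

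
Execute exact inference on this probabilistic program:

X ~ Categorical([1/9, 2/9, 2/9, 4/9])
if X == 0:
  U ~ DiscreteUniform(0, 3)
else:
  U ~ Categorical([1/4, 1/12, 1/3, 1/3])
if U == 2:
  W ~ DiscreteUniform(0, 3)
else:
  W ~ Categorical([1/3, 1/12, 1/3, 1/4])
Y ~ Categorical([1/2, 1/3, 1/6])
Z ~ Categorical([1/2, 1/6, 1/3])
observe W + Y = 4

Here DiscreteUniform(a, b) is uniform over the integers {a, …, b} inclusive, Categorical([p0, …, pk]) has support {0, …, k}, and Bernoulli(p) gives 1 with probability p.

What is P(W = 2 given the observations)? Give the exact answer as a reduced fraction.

Enumerate traces; 96 have nonzero weight after conditioning:
  (X=0, U=0, W=2, Y=2, Z=0) weight 1/1296
  (X=0, U=0, W=2, Y=2, Z=1) weight 1/3888
  (X=0, U=0, W=2, Y=2, Z=2) weight 1/1944
  (X=0, U=0, W=3, Y=1, Z=0) weight 1/864
  (X=0, U=0, W=3, Y=1, Z=1) weight 1/2592
  (X=0, U=0, W=3, Y=1, Z=2) weight 1/1296
  (X=0, U=1, W=2, Y=2, Z=0) weight 1/1296
  (X=0, U=1, W=2, Y=2, Z=1) weight 1/3888
  … 88 more
Group by W:
  weight(W=2) = 397/7776
  weight(W=3) = 1/12
Total weight = 397/7776 + 1/12 = 1045/7776
P(W=2 | obs) = 397/7776 / 1045/7776 = 397/1045
P(W=3 | obs) = 1/12 / 1045/7776 = 648/1045

P(W = 2 | obs) = 397/1045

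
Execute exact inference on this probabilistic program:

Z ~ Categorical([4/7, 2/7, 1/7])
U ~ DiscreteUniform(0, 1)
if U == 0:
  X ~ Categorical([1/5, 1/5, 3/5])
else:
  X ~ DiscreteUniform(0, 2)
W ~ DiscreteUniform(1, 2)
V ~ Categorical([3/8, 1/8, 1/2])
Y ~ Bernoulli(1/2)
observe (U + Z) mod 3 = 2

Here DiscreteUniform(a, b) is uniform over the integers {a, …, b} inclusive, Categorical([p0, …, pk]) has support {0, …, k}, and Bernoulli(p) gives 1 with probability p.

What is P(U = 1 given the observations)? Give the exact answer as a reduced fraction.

Enumerate traces; 72 have nonzero weight after conditioning:
  (Z=1, U=1, X=0, W=1, V=0, Y=0) weight 1/224
  (Z=1, U=1, X=0, W=1, V=0, Y=1) weight 1/224
  (Z=1, U=1, X=0, W=1, V=1, Y=0) weight 1/672
  (Z=1, U=1, X=0, W=1, V=1, Y=1) weight 1/672
  (Z=1, U=1, X=0, W=1, V=2, Y=0) weight 1/168
  (Z=1, U=1, X=0, W=1, V=2, Y=1) weight 1/168
  (Z=1, U=1, X=0, W=2, V=0, Y=0) weight 1/224
  (Z=1, U=1, X=0, W=2, V=0, Y=1) weight 1/224
  (Z=2, U=0, X=0, W=1, V=0, Y=0) weight 3/2240
  … 63 more
Group by U:
  weight(U=0) = 1/14
  weight(U=1) = 1/7
Total weight = 1/14 + 1/7 = 3/14
P(U=0 | obs) = 1/14 / 3/14 = 1/3
P(U=1 | obs) = 1/7 / 3/14 = 2/3

P(U = 1 | obs) = 2/3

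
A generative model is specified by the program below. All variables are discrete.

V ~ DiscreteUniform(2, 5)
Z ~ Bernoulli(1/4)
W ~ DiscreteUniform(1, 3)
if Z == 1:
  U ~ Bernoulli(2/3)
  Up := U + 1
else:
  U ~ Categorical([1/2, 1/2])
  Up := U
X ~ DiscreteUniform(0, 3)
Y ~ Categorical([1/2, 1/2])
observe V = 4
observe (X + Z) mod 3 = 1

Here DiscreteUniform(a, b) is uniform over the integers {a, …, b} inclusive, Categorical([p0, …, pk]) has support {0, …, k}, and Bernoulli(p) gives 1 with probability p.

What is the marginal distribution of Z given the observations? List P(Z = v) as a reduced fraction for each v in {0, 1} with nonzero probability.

Enumerate traces; 36 have nonzero weight after conditioning:
  (V=4, Z=0, W=1, U=0, X=1, Y=0) weight 1/256
  (V=4, Z=0, W=1, U=0, X=1, Y=1) weight 1/256
  (V=4, Z=0, W=1, U=1, X=1, Y=0) weight 1/256
  (V=4, Z=0, W=1, U=1, X=1, Y=1) weight 1/256
  (V=4, Z=0, W=2, U=0, X=1, Y=0) weight 1/256
  (V=4, Z=0, W=2, U=0, X=1, Y=1) weight 1/256
  (V=4, Z=0, W=2, U=1, X=1, Y=0) weight 1/256
  (V=4, Z=0, W=2, U=1, X=1, Y=1) weight 1/256
  (V=4, Z=1, W=1, U=0, X=0, Y=0) weight 1/1152
  … 27 more
Group by Z:
  weight(Z=0) = 3/64
  weight(Z=1) = 1/32
Total weight = 3/64 + 1/32 = 5/64
P(Z=0 | obs) = 3/64 / 5/64 = 3/5
P(Z=1 | obs) = 1/32 / 5/64 = 2/5

P(Z=0) = 3/5, P(Z=1) = 2/5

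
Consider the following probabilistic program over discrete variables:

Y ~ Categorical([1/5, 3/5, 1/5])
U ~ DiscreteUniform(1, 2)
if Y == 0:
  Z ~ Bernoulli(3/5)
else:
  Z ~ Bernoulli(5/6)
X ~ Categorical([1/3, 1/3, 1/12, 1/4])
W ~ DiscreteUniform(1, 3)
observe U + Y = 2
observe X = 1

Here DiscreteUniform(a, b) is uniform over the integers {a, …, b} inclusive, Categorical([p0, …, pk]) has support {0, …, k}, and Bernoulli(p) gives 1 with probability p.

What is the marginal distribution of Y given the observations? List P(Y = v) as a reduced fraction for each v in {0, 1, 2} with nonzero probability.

P(Y=0) = 1/4, P(Y=1) = 3/4

Enumerate traces; 12 have nonzero weight after conditioning:
  (Y=0, U=2, Z=0, X=1, W=1) weight 1/225
  (Y=0, U=2, Z=0, X=1, W=2) weight 1/225
  (Y=0, U=2, Z=0, X=1, W=3) weight 1/225
  (Y=0, U=2, Z=1, X=1, W=1) weight 1/150
  (Y=0, U=2, Z=1, X=1, W=2) weight 1/150
  (Y=0, U=2, Z=1, X=1, W=3) weight 1/150
  (Y=1, U=1, Z=0, X=1, W=1) weight 1/180
  (Y=1, U=1, Z=0, X=1, W=2) weight 1/180
  … 4 more
Group by Y:
  weight(Y=0) = 1/30
  weight(Y=1) = 1/10
Total weight = 1/30 + 1/10 = 2/15
P(Y=0 | obs) = 1/30 / 2/15 = 1/4
P(Y=1 | obs) = 1/10 / 2/15 = 3/4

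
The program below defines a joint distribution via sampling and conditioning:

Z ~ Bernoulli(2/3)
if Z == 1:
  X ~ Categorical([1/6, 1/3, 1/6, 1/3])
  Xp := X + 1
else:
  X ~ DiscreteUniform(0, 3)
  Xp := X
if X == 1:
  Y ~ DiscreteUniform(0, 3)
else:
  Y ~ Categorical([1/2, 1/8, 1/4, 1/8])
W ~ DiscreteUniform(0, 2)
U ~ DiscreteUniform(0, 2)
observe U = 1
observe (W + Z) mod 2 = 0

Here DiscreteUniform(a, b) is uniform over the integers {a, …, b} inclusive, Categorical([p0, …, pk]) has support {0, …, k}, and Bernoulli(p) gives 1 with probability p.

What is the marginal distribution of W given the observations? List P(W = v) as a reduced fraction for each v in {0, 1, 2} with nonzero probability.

Enumerate traces; 48 have nonzero weight after conditioning:
  (Z=0, X=0, Y=0, W=0, U=1) weight 1/216
  (Z=0, X=0, Y=0, W=2, U=1) weight 1/216
  (Z=0, X=0, Y=1, W=0, U=1) weight 1/864
  (Z=0, X=0, Y=1, W=2, U=1) weight 1/864
  (Z=0, X=0, Y=2, W=0, U=1) weight 1/432
  (Z=0, X=0, Y=2, W=2, U=1) weight 1/432
  (Z=0, X=0, Y=3, W=0, U=1) weight 1/864
  (Z=0, X=0, Y=3, W=2, U=1) weight 1/864
  (Z=1, X=0, Y=0, W=1, U=1) weight 1/162
  … 39 more
Group by W:
  weight(W=0) = 1/27
  weight(W=1) = 2/27
  weight(W=2) = 1/27
Total weight = 1/27 + 2/27 + 1/27 = 4/27
P(W=0 | obs) = 1/27 / 4/27 = 1/4
P(W=1 | obs) = 2/27 / 4/27 = 1/2
P(W=2 | obs) = 1/27 / 4/27 = 1/4

P(W=0) = 1/4, P(W=1) = 1/2, P(W=2) = 1/4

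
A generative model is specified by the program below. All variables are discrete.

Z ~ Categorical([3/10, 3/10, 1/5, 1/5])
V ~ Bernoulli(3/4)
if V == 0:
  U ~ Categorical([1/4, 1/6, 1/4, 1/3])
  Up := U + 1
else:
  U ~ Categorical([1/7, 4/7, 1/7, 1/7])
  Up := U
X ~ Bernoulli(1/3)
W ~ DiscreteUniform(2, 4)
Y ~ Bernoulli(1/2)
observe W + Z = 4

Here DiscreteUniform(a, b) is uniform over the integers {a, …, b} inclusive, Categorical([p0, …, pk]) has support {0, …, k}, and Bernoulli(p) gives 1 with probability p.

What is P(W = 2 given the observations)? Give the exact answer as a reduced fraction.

Enumerate traces; 96 have nonzero weight after conditioning:
  (Z=0, V=0, U=0, X=0, W=4, Y=0) weight 1/480
  (Z=0, V=0, U=0, X=0, W=4, Y=1) weight 1/480
  (Z=0, V=0, U=0, X=1, W=4, Y=0) weight 1/960
  (Z=0, V=0, U=0, X=1, W=4, Y=1) weight 1/960
  (Z=0, V=0, U=1, X=0, W=4, Y=0) weight 1/720
  (Z=0, V=0, U=1, X=0, W=4, Y=1) weight 1/720
  (Z=0, V=0, U=1, X=1, W=4, Y=0) weight 1/1440
  (Z=0, V=0, U=1, X=1, W=4, Y=1) weight 1/1440
  (Z=1, V=0, U=0, X=0, W=3, Y=0) weight 1/480
  (Z=2, V=0, U=0, X=0, W=2, Y=0) weight 1/720
  … 86 more
Group by W:
  weight(W=2) = 1/15
  weight(W=3) = 1/10
  weight(W=4) = 1/10
Total weight = 1/15 + 1/10 + 1/10 = 4/15
P(W=2 | obs) = 1/15 / 4/15 = 1/4
P(W=3 | obs) = 1/10 / 4/15 = 3/8
P(W=4 | obs) = 1/10 / 4/15 = 3/8

P(W = 2 | obs) = 1/4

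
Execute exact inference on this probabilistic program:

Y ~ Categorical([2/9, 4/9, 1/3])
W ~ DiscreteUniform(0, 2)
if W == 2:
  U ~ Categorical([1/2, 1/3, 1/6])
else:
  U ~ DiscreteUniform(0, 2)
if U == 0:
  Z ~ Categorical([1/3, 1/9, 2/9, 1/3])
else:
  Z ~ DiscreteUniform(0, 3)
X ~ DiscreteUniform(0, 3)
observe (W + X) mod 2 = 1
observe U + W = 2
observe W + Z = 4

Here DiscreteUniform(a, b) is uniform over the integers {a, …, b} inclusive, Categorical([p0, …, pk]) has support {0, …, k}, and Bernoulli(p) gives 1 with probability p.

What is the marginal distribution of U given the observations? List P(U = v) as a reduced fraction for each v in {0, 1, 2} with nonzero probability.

Enumerate traces; 12 have nonzero weight after conditioning:
  (Y=0, W=1, U=1, Z=3, X=0) weight 1/648
  (Y=0, W=1, U=1, Z=3, X=2) weight 1/648
  (Y=0, W=2, U=0, Z=2, X=1) weight 1/486
  (Y=0, W=2, U=0, Z=2, X=3) weight 1/486
  (Y=1, W=1, U=1, Z=3, X=0) weight 1/324
  (Y=1, W=1, U=1, Z=3, X=2) weight 1/324
  (Y=1, W=2, U=0, Z=2, X=1) weight 1/243
  (Y=1, W=2, U=0, Z=2, X=3) weight 1/243
  … 4 more
Group by U:
  weight(U=0) = 1/54
  weight(U=1) = 1/72
Total weight = 1/54 + 1/72 = 7/216
P(U=0 | obs) = 1/54 / 7/216 = 4/7
P(U=1 | obs) = 1/72 / 7/216 = 3/7

P(U=0) = 4/7, P(U=1) = 3/7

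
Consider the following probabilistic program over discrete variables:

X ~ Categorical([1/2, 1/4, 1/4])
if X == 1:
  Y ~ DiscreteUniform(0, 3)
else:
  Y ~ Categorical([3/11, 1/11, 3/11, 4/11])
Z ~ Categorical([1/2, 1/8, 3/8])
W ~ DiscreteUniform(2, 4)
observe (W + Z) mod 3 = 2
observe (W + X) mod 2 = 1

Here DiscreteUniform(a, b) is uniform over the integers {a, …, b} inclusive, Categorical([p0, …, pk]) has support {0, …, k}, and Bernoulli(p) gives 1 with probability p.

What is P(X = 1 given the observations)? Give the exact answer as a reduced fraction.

Enumerate traces; 16 have nonzero weight after conditioning:
  (X=0, Y=0, Z=2, W=3) weight 3/176
  (X=0, Y=1, Z=2, W=3) weight 1/176
  (X=0, Y=2, Z=2, W=3) weight 3/176
  (X=0, Y=3, Z=2, W=3) weight 1/44
  (X=1, Y=0, Z=0, W=2) weight 1/96
  (X=1, Y=0, Z=1, W=4) weight 1/384
  (X=1, Y=1, Z=0, W=2) weight 1/96
  (X=1, Y=1, Z=1, W=4) weight 1/384
  (X=2, Y=0, Z=2, W=3) weight 3/352
  … 7 more
Group by X:
  weight(X=0) = 1/16
  weight(X=1) = 5/96
  weight(X=2) = 1/32
Total weight = 1/16 + 5/96 + 1/32 = 7/48
P(X=0 | obs) = 1/16 / 7/48 = 3/7
P(X=1 | obs) = 5/96 / 7/48 = 5/14
P(X=2 | obs) = 1/32 / 7/48 = 3/14

P(X = 1 | obs) = 5/14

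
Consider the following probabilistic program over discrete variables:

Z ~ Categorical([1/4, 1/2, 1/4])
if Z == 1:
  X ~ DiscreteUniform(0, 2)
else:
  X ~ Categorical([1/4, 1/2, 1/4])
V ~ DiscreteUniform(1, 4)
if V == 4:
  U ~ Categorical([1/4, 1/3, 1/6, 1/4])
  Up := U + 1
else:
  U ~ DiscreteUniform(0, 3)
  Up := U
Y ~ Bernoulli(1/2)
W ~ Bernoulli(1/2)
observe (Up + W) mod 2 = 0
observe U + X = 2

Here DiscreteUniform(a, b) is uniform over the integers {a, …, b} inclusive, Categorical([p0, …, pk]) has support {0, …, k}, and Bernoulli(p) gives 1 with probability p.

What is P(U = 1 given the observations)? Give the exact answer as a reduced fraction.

P(U = 1 | obs) = 130/291

Enumerate traces; 72 have nonzero weight after conditioning:
  (Z=0, X=0, V=1, U=2, Y=0, W=0) weight 1/1024
  (Z=0, X=0, V=1, U=2, Y=1, W=0) weight 1/1024
  (Z=0, X=0, V=2, U=2, Y=0, W=0) weight 1/1024
  (Z=0, X=0, V=2, U=2, Y=1, W=0) weight 1/1024
  (Z=0, X=0, V=3, U=2, Y=0, W=0) weight 1/1024
  (Z=0, X=0, V=3, U=2, Y=1, W=0) weight 1/1024
  (Z=0, X=0, V=4, U=2, Y=0, W=1) weight 1/1536
  (Z=0, X=0, V=4, U=2, Y=1, W=1) weight 1/1536
  (Z=0, X=1, V=1, U=1, Y=0, W=1) weight 1/512
  (Z=0, X=2, V=1, U=0, Y=0, W=0) weight 1/1024
  … 62 more
Group by U:
  weight(U=0) = 7/192
  weight(U=1) = 65/1152
  weight(U=2) = 77/2304
Total weight = 7/192 + 65/1152 + 77/2304 = 97/768
P(U=0 | obs) = 7/192 / 97/768 = 28/97
P(U=1 | obs) = 65/1152 / 97/768 = 130/291
P(U=2 | obs) = 77/2304 / 97/768 = 77/291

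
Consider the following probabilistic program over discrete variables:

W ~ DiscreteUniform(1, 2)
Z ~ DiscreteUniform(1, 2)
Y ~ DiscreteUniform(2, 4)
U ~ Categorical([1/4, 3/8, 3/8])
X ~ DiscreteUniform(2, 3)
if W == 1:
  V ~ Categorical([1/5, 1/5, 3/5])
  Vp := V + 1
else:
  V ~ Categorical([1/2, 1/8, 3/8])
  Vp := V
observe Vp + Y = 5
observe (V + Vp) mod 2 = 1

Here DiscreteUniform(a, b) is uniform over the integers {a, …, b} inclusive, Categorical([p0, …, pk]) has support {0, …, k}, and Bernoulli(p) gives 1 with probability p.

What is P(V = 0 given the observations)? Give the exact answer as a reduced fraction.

Enumerate traces; 36 have nonzero weight after conditioning:
  (W=1, Z=1, Y=2, U=0, X=2, V=2) weight 1/160
  (W=1, Z=1, Y=2, U=0, X=3, V=2) weight 1/160
  (W=1, Z=1, Y=2, U=1, X=2, V=2) weight 3/320
  (W=1, Z=1, Y=2, U=1, X=3, V=2) weight 3/320
  (W=1, Z=1, Y=2, U=2, X=2, V=2) weight 3/320
  (W=1, Z=1, Y=2, U=2, X=3, V=2) weight 3/320
  (W=1, Z=1, Y=3, U=0, X=2, V=1) weight 1/480
  (W=1, Z=1, Y=3, U=0, X=3, V=1) weight 1/480
  (W=1, Z=1, Y=4, U=0, X=2, V=0) weight 1/480
  … 27 more
Group by V:
  weight(V=0) = 1/30
  weight(V=1) = 1/30
  weight(V=2) = 1/10
Total weight = 1/30 + 1/30 + 1/10 = 1/6
P(V=0 | obs) = 1/30 / 1/6 = 1/5
P(V=1 | obs) = 1/30 / 1/6 = 1/5
P(V=2 | obs) = 1/10 / 1/6 = 3/5

P(V = 0 | obs) = 1/5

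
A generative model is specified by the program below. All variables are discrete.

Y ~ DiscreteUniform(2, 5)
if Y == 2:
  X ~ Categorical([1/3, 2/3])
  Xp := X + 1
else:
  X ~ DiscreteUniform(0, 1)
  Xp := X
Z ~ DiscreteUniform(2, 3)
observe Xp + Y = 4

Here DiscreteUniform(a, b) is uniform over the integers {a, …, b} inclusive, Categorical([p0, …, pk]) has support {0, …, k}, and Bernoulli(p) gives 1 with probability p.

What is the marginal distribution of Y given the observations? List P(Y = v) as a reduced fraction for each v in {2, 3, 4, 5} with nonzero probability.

Enumerate traces; 6 have nonzero weight after conditioning:
  (Y=2, X=1, Z=2) weight 1/12
  (Y=2, X=1, Z=3) weight 1/12
  (Y=3, X=1, Z=2) weight 1/16
  (Y=3, X=1, Z=3) weight 1/16
  (Y=4, X=0, Z=2) weight 1/16
  (Y=4, X=0, Z=3) weight 1/16
Group by Y:
  weight(Y=2) = 1/6
  weight(Y=3) = 1/8
  weight(Y=4) = 1/8
Total weight = 1/6 + 1/8 + 1/8 = 5/12
P(Y=2 | obs) = 1/6 / 5/12 = 2/5
P(Y=3 | obs) = 1/8 / 5/12 = 3/10
P(Y=4 | obs) = 1/8 / 5/12 = 3/10

P(Y=2) = 2/5, P(Y=3) = 3/10, P(Y=4) = 3/10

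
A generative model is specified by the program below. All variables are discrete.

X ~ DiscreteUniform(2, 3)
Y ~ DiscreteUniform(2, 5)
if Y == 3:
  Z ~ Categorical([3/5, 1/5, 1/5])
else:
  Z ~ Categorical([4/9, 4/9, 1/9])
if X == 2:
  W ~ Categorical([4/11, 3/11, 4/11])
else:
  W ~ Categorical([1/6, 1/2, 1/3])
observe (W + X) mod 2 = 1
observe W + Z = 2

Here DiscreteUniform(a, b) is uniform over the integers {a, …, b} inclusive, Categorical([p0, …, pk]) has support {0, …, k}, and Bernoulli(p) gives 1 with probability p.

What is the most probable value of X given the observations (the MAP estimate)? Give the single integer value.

argmax_v P(X = v | obs) = 3

Enumerate traces; 12 have nonzero weight after conditioning:
  (X=2, Y=2, Z=1, W=1) weight 1/66
  (X=2, Y=3, Z=1, W=1) weight 3/440
  (X=2, Y=4, Z=1, W=1) weight 1/66
  (X=2, Y=5, Z=1, W=1) weight 1/66
  (X=3, Y=2, Z=0, W=2) weight 1/54
  (X=3, Y=2, Z=2, W=0) weight 1/432
  (X=3, Y=3, Z=0, W=2) weight 1/40
  (X=3, Y=3, Z=2, W=0) weight 1/240
  … 4 more
Group by X:
  weight(X=2) = 23/440
  weight(X=3) = 11/120
Total weight = 23/440 + 11/120 = 19/132
P(X=2 | obs) = 23/440 / 19/132 = 69/190
P(X=3 | obs) = 11/120 / 19/132 = 121/190
argmax = 3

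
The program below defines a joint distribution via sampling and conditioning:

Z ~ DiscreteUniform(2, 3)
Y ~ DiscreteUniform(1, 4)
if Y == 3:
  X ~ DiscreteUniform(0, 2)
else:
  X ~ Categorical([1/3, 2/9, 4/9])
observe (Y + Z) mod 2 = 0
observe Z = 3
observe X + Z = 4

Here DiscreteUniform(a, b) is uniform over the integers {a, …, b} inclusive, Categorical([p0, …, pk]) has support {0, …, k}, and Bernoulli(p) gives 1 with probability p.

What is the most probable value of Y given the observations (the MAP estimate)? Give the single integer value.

Enumerate traces; 2 have nonzero weight after conditioning:
  (Z=3, Y=1, X=1) weight 1/36
  (Z=3, Y=3, X=1) weight 1/24
Group by Y:
  weight(Y=1) = 1/36
  weight(Y=3) = 1/24
Total weight = 1/36 + 1/24 = 5/72
P(Y=1 | obs) = 1/36 / 5/72 = 2/5
P(Y=3 | obs) = 1/24 / 5/72 = 3/5
argmax = 3

argmax_v P(Y = v | obs) = 3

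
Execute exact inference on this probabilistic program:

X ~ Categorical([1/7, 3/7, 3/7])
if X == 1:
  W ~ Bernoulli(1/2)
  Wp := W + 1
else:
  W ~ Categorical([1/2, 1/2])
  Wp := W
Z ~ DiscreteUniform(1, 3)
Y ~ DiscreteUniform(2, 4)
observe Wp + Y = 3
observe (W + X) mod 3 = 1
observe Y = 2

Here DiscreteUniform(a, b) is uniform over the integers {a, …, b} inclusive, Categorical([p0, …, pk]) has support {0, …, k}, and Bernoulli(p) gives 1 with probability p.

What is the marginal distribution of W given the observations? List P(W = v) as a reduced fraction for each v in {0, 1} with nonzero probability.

P(W=0) = 3/4, P(W=1) = 1/4

Enumerate traces; 6 have nonzero weight after conditioning:
  (X=0, W=1, Z=1, Y=2) weight 1/126
  (X=0, W=1, Z=2, Y=2) weight 1/126
  (X=0, W=1, Z=3, Y=2) weight 1/126
  (X=1, W=0, Z=1, Y=2) weight 1/42
  (X=1, W=0, Z=2, Y=2) weight 1/42
  (X=1, W=0, Z=3, Y=2) weight 1/42
Group by W:
  weight(W=0) = 1/14
  weight(W=1) = 1/42
Total weight = 1/14 + 1/42 = 2/21
P(W=0 | obs) = 1/14 / 2/21 = 3/4
P(W=1 | obs) = 1/42 / 2/21 = 1/4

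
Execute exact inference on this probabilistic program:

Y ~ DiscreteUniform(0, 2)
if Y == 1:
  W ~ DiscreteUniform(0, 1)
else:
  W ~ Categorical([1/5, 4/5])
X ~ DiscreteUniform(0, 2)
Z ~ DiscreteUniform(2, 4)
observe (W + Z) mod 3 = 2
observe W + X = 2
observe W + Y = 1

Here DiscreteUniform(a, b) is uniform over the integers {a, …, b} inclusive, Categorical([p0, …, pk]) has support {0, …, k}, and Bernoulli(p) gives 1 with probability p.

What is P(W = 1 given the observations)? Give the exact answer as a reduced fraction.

P(W = 1 | obs) = 8/13

Enumerate traces; 2 have nonzero weight after conditioning:
  (Y=0, W=1, X=1, Z=4) weight 4/135
  (Y=1, W=0, X=2, Z=2) weight 1/54
Group by W:
  weight(W=0) = 1/54
  weight(W=1) = 4/135
Total weight = 1/54 + 4/135 = 13/270
P(W=0 | obs) = 1/54 / 13/270 = 5/13
P(W=1 | obs) = 4/135 / 13/270 = 8/13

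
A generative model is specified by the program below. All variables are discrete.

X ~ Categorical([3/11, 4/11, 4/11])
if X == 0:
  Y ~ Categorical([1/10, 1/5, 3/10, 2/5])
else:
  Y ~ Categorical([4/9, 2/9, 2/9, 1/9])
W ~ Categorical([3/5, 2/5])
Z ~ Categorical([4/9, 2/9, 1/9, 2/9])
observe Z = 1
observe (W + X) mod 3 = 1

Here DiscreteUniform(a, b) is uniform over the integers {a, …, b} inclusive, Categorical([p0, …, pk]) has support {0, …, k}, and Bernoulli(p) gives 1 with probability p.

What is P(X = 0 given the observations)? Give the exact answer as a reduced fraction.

Enumerate traces; 8 have nonzero weight after conditioning:
  (X=0, Y=0, W=1, Z=1) weight 2/825
  (X=0, Y=1, W=1, Z=1) weight 4/825
  (X=0, Y=2, W=1, Z=1) weight 2/275
  (X=0, Y=3, W=1, Z=1) weight 8/825
  (X=1, Y=0, W=0, Z=1) weight 32/1485
  (X=1, Y=1, W=0, Z=1) weight 16/1485
  (X=1, Y=2, W=0, Z=1) weight 16/1485
  (X=1, Y=3, W=0, Z=1) weight 8/1485
Group by X:
  weight(X=0) = 4/165
  weight(X=1) = 8/165
Total weight = 4/165 + 8/165 = 4/55
P(X=0 | obs) = 4/165 / 4/55 = 1/3
P(X=1 | obs) = 8/165 / 4/55 = 2/3

P(X = 0 | obs) = 1/3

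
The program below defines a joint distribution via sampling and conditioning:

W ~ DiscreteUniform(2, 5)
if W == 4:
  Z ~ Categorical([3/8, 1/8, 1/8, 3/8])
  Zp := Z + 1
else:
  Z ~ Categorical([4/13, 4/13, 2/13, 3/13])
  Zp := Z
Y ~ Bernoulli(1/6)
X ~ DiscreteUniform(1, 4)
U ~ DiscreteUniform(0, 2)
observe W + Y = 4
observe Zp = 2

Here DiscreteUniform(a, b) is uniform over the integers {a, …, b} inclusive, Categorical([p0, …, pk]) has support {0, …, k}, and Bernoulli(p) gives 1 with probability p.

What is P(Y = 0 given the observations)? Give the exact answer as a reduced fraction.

P(Y = 0 | obs) = 65/81

Enumerate traces; 24 have nonzero weight after conditioning:
  (W=3, Z=2, Y=1, X=1, U=0) weight 1/1872
  (W=3, Z=2, Y=1, X=1, U=1) weight 1/1872
  (W=3, Z=2, Y=1, X=1, U=2) weight 1/1872
  (W=3, Z=2, Y=1, X=2, U=0) weight 1/1872
  (W=3, Z=2, Y=1, X=2, U=1) weight 1/1872
  (W=3, Z=2, Y=1, X=2, U=2) weight 1/1872
  (W=3, Z=2, Y=1, X=3, U=0) weight 1/1872
  (W=3, Z=2, Y=1, X=3, U=1) weight 1/1872
  (W=4, Z=1, Y=0, X=1, U=0) weight 5/2304
  … 15 more
Group by Y:
  weight(Y=0) = 5/192
  weight(Y=1) = 1/156
Total weight = 5/192 + 1/156 = 27/832
P(Y=0 | obs) = 5/192 / 27/832 = 65/81
P(Y=1 | obs) = 1/156 / 27/832 = 16/81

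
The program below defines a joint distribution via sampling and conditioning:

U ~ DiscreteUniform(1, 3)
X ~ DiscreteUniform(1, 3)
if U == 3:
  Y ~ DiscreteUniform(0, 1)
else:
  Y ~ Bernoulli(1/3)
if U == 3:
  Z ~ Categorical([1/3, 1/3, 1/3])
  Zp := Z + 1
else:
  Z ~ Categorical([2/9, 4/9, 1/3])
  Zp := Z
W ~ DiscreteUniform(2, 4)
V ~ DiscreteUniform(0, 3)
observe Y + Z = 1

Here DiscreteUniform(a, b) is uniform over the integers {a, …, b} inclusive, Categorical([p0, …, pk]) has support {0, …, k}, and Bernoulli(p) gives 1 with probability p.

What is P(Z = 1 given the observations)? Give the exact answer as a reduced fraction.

Enumerate traces; 216 have nonzero weight after conditioning:
  (U=1, X=1, Y=0, Z=1, W=2, V=0) weight 2/729
  (U=1, X=1, Y=0, Z=1, W=2, V=1) weight 2/729
  (U=1, X=1, Y=0, Z=1, W=2, V=2) weight 2/729
  (U=1, X=1, Y=0, Z=1, W=2, V=3) weight 2/729
  (U=1, X=1, Y=0, Z=1, W=3, V=0) weight 2/729
  (U=1, X=1, Y=0, Z=1, W=3, V=1) weight 2/729
  (U=1, X=1, Y=0, Z=1, W=3, V=2) weight 2/729
  (U=1, X=1, Y=0, Z=1, W=3, V=3) weight 2/729
  (U=1, X=1, Y=1, Z=0, W=2, V=0) weight 1/1458
  … 207 more
Group by Z:
  weight(Z=0) = 17/162
  weight(Z=1) = 41/162
Total weight = 17/162 + 41/162 = 29/81
P(Z=0 | obs) = 17/162 / 29/81 = 17/58
P(Z=1 | obs) = 41/162 / 29/81 = 41/58

P(Z = 1 | obs) = 41/58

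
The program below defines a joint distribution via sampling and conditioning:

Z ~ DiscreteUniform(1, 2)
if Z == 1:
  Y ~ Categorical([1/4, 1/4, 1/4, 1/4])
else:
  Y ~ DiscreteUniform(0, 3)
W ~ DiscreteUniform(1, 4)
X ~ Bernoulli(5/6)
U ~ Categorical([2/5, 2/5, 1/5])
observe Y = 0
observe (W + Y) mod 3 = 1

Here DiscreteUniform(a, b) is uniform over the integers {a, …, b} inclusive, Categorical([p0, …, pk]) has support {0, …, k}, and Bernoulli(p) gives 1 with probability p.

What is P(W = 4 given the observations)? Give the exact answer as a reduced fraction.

P(W = 4 | obs) = 1/2

Enumerate traces; 24 have nonzero weight after conditioning:
  (Z=1, Y=0, W=1, X=0, U=0) weight 1/480
  (Z=1, Y=0, W=1, X=0, U=1) weight 1/480
  (Z=1, Y=0, W=1, X=0, U=2) weight 1/960
  (Z=1, Y=0, W=1, X=1, U=0) weight 1/96
  (Z=1, Y=0, W=1, X=1, U=1) weight 1/96
  (Z=1, Y=0, W=1, X=1, U=2) weight 1/192
  (Z=1, Y=0, W=4, X=0, U=0) weight 1/480
  (Z=1, Y=0, W=4, X=0, U=1) weight 1/480
  … 16 more
Group by W:
  weight(W=1) = 1/16
  weight(W=4) = 1/16
Total weight = 1/16 + 1/16 = 1/8
P(W=1 | obs) = 1/16 / 1/8 = 1/2
P(W=4 | obs) = 1/16 / 1/8 = 1/2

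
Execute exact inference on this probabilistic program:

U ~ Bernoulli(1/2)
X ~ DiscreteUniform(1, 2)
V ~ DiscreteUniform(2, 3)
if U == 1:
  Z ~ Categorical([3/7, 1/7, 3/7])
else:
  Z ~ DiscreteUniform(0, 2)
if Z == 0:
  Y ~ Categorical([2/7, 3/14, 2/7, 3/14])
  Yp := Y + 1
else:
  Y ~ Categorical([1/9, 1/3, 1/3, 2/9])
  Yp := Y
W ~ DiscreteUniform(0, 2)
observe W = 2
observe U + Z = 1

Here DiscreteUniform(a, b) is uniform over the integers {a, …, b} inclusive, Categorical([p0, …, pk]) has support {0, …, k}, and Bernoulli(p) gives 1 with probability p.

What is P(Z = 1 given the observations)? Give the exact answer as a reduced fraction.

P(Z = 1 | obs) = 7/16

Enumerate traces; 32 have nonzero weight after conditioning:
  (U=0, X=1, V=2, Z=1, Y=0, W=2) weight 1/648
  (U=0, X=1, V=2, Z=1, Y=1, W=2) weight 1/216
  (U=0, X=1, V=2, Z=1, Y=2, W=2) weight 1/216
  (U=0, X=1, V=2, Z=1, Y=3, W=2) weight 1/324
  (U=0, X=1, V=3, Z=1, Y=0, W=2) weight 1/648
  (U=0, X=1, V=3, Z=1, Y=1, W=2) weight 1/216
  (U=0, X=1, V=3, Z=1, Y=2, W=2) weight 1/216
  (U=0, X=1, V=3, Z=1, Y=3, W=2) weight 1/324
  (U=1, X=1, V=2, Z=0, Y=0, W=2) weight 1/196
  … 23 more
Group by Z:
  weight(Z=0) = 1/14
  weight(Z=1) = 1/18
Total weight = 1/14 + 1/18 = 8/63
P(Z=0 | obs) = 1/14 / 8/63 = 9/16
P(Z=1 | obs) = 1/18 / 8/63 = 7/16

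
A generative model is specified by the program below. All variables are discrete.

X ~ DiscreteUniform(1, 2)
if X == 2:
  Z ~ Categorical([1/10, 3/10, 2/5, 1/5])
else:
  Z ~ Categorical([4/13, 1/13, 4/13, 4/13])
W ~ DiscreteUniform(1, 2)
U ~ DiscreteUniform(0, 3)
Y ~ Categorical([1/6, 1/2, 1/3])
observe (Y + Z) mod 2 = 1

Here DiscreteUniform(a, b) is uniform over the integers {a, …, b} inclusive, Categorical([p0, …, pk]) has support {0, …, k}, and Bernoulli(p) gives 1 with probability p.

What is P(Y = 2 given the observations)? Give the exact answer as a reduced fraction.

P(Y = 2 | obs) = 23/78

Enumerate traces; 96 have nonzero weight after conditioning:
  (X=1, Z=0, W=1, U=0, Y=1) weight 1/104
  (X=1, Z=0, W=1, U=1, Y=1) weight 1/104
  (X=1, Z=0, W=1, U=2, Y=1) weight 1/104
  (X=1, Z=0, W=1, U=3, Y=1) weight 1/104
  (X=1, Z=0, W=2, U=0, Y=1) weight 1/104
  (X=1, Z=0, W=2, U=1, Y=1) weight 1/104
  (X=1, Z=0, W=2, U=2, Y=1) weight 1/104
  (X=1, Z=0, W=2, U=3, Y=1) weight 1/104
  (X=1, Z=1, W=1, U=0, Y=0) weight 1/1248
  (X=1, Z=1, W=1, U=0, Y=2) weight 1/624
  … 86 more
Group by Y:
  weight(Y=0) = 23/312
  weight(Y=1) = 29/104
  weight(Y=2) = 23/156
Total weight = 23/312 + 29/104 + 23/156 = 1/2
P(Y=0 | obs) = 23/312 / 1/2 = 23/156
P(Y=1 | obs) = 29/104 / 1/2 = 29/52
P(Y=2 | obs) = 23/156 / 1/2 = 23/78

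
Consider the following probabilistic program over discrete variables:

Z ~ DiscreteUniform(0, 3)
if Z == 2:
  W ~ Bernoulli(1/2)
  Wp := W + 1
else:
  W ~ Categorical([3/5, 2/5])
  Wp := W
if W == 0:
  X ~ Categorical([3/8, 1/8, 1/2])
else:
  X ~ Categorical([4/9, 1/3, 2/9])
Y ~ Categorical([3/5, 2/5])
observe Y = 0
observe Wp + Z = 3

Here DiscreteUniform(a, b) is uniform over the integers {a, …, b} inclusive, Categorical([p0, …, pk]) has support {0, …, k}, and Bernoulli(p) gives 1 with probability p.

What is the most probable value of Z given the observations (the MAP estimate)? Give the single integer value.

Enumerate traces; 6 have nonzero weight after conditioning:
  (Z=2, W=0, X=0, Y=0) weight 9/320
  (Z=2, W=0, X=1, Y=0) weight 3/320
  (Z=2, W=0, X=2, Y=0) weight 3/80
  (Z=3, W=0, X=0, Y=0) weight 27/800
  (Z=3, W=0, X=1, Y=0) weight 9/800
  (Z=3, W=0, X=2, Y=0) weight 9/200
Group by Z:
  weight(Z=2) = 3/40
  weight(Z=3) = 9/100
Total weight = 3/40 + 9/100 = 33/200
P(Z=2 | obs) = 3/40 / 33/200 = 5/11
P(Z=3 | obs) = 9/100 / 33/200 = 6/11
argmax = 3

argmax_v P(Z = v | obs) = 3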